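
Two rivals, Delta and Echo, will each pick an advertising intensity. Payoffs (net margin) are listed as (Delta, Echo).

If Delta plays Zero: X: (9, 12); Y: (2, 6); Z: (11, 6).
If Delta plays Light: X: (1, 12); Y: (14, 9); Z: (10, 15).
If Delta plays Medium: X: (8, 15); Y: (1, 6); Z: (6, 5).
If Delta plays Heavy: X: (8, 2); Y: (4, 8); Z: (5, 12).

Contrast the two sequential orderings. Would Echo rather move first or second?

second

If Delta leads: Echo's best replies are Zero→X, Light→Z, Medium→X, Heavy→Z; Delta's induced payoffs 9, 10, 8, 5; outcome (Light, Z), payoffs (10, 15).
If Echo leads: Delta's best replies are X→Zero, Y→Light, Z→Zero; Echo's induced payoffs 12, 9, 6; outcome (Zero, X), payoffs (9, 12).
Echo gets 12 moving first and 15 moving second, so Echo prefers to move second.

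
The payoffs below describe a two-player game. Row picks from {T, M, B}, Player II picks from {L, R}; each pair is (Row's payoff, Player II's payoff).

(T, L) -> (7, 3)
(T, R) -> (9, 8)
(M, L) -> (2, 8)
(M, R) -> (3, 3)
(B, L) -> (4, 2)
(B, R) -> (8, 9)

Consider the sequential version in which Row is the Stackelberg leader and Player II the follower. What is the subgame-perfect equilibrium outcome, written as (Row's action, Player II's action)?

Backward induction with Row moving first.
- T → Player II plays R (best of 3, 8); Row gets 9.
- M → Player II plays L (best of 8, 3); Row gets 2.
- B → Player II plays R (best of 2, 9); Row gets 8.
Among 9, 2, 8, the best is 9 at T. Subgame-perfect outcome: (T, R) with payoffs (9, 8).

(T, R)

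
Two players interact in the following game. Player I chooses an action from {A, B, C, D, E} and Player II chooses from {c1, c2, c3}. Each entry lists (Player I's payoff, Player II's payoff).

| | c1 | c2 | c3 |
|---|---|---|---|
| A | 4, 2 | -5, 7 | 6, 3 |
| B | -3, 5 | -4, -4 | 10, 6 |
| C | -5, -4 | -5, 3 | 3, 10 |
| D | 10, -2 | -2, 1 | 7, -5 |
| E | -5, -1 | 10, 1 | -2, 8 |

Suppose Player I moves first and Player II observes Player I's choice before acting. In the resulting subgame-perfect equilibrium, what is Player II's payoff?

6

Backward induction with Player I moving first.
- A → Player II plays c2 (best of 2, 7, 3); Player I gets -5.
- B → Player II plays c3 (best of 5, -4, 6); Player I gets 10.
- C → Player II plays c3 (best of -4, 3, 10); Player I gets 3.
- D → Player II plays c2 (best of -2, 1, -5); Player I gets -2.
- E → Player II plays c3 (best of -1, 1, 8); Player I gets -2.
Player I's induced payoffs are -5, 10, 3, -2, -2, so Player I commits to B. Subgame-perfect outcome: (B, c3) with payoffs (10, 6).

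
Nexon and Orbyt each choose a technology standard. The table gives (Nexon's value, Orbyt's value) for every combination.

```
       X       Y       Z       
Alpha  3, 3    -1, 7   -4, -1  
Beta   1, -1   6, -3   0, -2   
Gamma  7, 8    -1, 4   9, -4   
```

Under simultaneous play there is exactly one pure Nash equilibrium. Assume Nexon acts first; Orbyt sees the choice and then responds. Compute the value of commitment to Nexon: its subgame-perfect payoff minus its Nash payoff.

0

Backward induction with Nexon moving first.
- Alpha: BR = Y, leader payoff -1.
- Beta: BR = X, leader payoff 1.
- Gamma: BR = X, leader payoff 7.
Maximizing over -1, 1, 7, Nexon chooses Gamma. Subgame-perfect outcome: (Gamma, X) with payoffs (7, 8).
Now find the simultaneous Nash equilibrium.
Nexon's best replies: X→Gamma; Y→Beta; Z→Gamma.
Orbyt's best replies: Alpha→Y; Beta→X; Gamma→X.
The unique mutual best reply is (Gamma, X), giving (7, 8).
Nexon's commitment gain: 7 − 7 = 0.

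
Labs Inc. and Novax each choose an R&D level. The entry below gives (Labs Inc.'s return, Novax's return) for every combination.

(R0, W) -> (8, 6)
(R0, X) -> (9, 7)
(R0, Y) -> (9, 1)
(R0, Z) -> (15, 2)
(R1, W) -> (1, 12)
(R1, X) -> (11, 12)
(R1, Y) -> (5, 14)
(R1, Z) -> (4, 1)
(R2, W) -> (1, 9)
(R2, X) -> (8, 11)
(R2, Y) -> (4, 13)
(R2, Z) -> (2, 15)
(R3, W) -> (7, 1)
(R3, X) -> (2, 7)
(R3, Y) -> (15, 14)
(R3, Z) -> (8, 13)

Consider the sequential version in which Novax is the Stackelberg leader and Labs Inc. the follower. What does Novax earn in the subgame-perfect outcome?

Work backward from Labs Inc.'s decision.
- W: BR = R0, leader payoff 6.
- X: BR = R1, leader payoff 12.
- Y: BR = R3, leader payoff 14.
- Z: BR = R0, leader payoff 2.
Novax's induced payoffs are 6, 12, 14, 2, so Novax commits to Y. Subgame-perfect outcome: (R3, Y) with payoffs (15, 14).

14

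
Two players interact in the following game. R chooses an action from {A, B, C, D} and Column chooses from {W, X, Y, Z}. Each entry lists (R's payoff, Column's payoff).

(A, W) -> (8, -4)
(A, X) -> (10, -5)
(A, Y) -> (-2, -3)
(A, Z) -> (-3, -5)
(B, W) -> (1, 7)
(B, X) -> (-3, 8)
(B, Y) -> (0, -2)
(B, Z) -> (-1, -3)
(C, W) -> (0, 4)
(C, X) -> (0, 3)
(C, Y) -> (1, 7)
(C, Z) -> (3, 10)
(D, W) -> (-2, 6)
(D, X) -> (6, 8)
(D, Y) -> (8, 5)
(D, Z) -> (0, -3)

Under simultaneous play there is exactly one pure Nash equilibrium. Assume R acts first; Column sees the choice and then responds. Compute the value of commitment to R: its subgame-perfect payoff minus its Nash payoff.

3

Backward induction with R moving first.
- A: BR = Y, leader payoff -2.
- B: BR = X, leader payoff -3.
- C: BR = Z, leader payoff 3.
- D: BR = X, leader payoff 6.
R's induced payoffs are -2, -3, 3, 6, so R commits to D. Subgame-perfect outcome: (D, X) with payoffs (6, 8).
For the simultaneous game, intersect best replies.
R's best replies: W→A; X→A; Y→D; Z→C.
Column's best replies: A→Y; B→X; C→Z; D→X.
The unique mutual best reply is (C, Z), giving (3, 10).
R's commitment gain: 6 − 3 = 3.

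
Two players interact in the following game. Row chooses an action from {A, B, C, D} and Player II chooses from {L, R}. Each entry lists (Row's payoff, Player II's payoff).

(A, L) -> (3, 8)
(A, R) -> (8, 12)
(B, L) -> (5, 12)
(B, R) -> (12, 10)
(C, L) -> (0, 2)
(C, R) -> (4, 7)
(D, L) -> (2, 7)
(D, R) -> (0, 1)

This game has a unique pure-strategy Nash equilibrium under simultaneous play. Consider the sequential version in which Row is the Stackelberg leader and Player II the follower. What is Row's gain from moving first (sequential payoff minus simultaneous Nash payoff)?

3

Player II best-responds to each possible Row move:
- A: Player II compares 8, 12 and picks R; Row would get 8.
- B: Player II compares 12, 10 and picks L; Row would get 5.
- C: Player II compares 2, 7 and picks R; Row would get 4.
- D: Player II compares 7, 1 and picks L; Row would get 2.
Row's induced payoffs are 8, 5, 4, 2, so Row commits to A. Subgame-perfect outcome: (A, R) with payoffs (8, 12).
For the simultaneous game, intersect best replies.
Row's best replies: L→B; R→B.
Player II's best replies: A→R; B→L; C→R; D→L.
Only (B, L) has each player best-responding; Nash payoffs (5, 12).
Row's commitment gain: 8 − 5 = 3.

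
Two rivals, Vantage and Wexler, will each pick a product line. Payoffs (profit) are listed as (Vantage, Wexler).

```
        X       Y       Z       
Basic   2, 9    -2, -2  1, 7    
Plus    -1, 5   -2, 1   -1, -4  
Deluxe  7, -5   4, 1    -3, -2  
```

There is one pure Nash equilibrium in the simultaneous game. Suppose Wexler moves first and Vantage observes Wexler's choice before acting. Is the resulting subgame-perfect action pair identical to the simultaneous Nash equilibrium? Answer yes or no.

Solve by backward induction (Wexler leads).
- X: BR = Deluxe, leader payoff -5.
- Y: BR = Deluxe, leader payoff 1.
- Z: BR = Basic, leader payoff 7.
Maximizing over -5, 1, 7, Wexler chooses Z. Subgame-perfect outcome: (Basic, Z) with payoffs (1, 7).
For the simultaneous game, intersect best replies.
Vantage's best replies: X→Deluxe; Y→Deluxe; Z→Basic.
Wexler's best replies: Basic→X; Plus→X; Deluxe→Y.
Only (Deluxe, Y) has each player best-responding; Nash payoffs (4, 1).
Sequential outcome (Basic, Z) differs from the Nash profile (Deluxe, Y).

no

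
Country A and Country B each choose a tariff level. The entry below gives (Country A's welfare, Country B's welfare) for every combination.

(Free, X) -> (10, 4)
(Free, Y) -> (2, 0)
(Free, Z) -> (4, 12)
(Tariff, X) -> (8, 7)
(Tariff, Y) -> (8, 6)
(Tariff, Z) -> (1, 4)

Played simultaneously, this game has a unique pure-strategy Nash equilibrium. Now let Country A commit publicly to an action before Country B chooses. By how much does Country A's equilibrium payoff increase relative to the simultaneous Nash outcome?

Work backward from Country B's decision.
- Free → Country B plays Z (best of 4, 0, 12); Country A gets 4.
- Tariff → Country B plays X (best of 7, 6, 4); Country A gets 8.
Country A's induced payoffs are 4, 8, so Country A commits to Tariff. Subgame-perfect outcome: (Tariff, X) with payoffs (8, 7).
For the simultaneous game, intersect best replies.
Country A's best replies: X→Free; Y→Tariff; Z→Free.
Country B's best replies: Free→Z; Tariff→X.
The unique mutual best reply is (Free, Z), giving (4, 12).
Country A's commitment gain: 8 − 4 = 4.

4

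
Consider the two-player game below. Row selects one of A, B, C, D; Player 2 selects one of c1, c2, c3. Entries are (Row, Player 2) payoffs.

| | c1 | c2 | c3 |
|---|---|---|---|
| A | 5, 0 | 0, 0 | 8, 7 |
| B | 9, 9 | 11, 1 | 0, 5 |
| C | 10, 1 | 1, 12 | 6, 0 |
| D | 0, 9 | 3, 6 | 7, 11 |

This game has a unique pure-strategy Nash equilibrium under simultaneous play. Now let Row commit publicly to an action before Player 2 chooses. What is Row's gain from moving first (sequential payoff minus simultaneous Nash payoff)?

Player 2 best-responds to each possible Row move:
- A → Player 2 plays c3 (best of 0, 0, 7); Row gets 8.
- B → Player 2 plays c1 (best of 9, 1, 5); Row gets 9.
- C → Player 2 plays c2 (best of 1, 12, 0); Row gets 1.
- D → Player 2 plays c3 (best of 9, 6, 11); Row gets 7.
Among 8, 9, 1, 7, the best is 9 at B. Subgame-perfect outcome: (B, c1) with payoffs (9, 9).
For the simultaneous game, intersect best replies.
Row's best replies: c1→C; c2→B; c3→A.
Player 2's best replies: A→c3; B→c1; C→c2; D→c3.
The unique mutual best reply is (A, c3), giving (8, 7).
Row's commitment gain: 9 − 8 = 1.

1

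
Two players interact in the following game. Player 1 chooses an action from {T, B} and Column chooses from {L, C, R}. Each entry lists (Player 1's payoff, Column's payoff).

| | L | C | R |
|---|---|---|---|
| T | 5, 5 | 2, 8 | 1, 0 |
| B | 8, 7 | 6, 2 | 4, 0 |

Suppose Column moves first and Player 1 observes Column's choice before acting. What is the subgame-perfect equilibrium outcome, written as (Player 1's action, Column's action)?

(B, L)

Player 1 best-responds to each possible Column move:
- L: BR = B, leader payoff 7.
- C: BR = B, leader payoff 2.
- R: BR = B, leader payoff 0.
Among 7, 2, 0, the best is 7 at L. Subgame-perfect outcome: (B, L) with payoffs (8, 7).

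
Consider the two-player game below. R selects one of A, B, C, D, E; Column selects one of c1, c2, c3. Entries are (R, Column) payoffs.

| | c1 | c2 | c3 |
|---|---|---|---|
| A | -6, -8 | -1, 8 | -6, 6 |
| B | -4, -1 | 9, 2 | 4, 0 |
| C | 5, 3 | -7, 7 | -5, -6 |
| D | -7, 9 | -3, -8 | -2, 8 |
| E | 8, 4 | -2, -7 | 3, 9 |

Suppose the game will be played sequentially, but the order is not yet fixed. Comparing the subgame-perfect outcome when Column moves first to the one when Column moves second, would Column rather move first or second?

first

If R leads: Column's best replies are A→c2, B→c2, C→c2, D→c1, E→c3; R's induced payoffs -1, 9, -7, -7, 3; outcome (B, c2), payoffs (9, 2).
If Column leads: R's best replies are c1→E, c2→B, c3→B; Column's induced payoffs 4, 2, 0; outcome (E, c1), payoffs (8, 4).
Column gets 4 moving first and 2 moving second, so Column prefers to move first.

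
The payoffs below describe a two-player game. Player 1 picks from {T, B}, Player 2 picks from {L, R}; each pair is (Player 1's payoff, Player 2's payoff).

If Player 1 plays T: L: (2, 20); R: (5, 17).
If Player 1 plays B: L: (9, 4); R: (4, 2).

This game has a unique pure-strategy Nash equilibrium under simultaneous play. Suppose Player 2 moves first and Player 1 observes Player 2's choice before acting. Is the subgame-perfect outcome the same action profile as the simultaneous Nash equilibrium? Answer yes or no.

no

Backward induction with Player 2 moving first.
- L: Player 1 compares 2, 9 and picks B; Player 2 would get 4.
- R: Player 1 compares 5, 4 and picks T; Player 2 would get 17.
Among 4, 17, the best is 17 at R. Subgame-perfect outcome: (T, R) with payoffs (5, 17).
Under simultaneous play:
Player 1's best replies: L→B; R→T.
Player 2's best replies: T→L; B→L.
The unique mutual best reply is (B, L), giving (9, 4).
Sequential outcome (T, R) differs from the Nash profile (B, L).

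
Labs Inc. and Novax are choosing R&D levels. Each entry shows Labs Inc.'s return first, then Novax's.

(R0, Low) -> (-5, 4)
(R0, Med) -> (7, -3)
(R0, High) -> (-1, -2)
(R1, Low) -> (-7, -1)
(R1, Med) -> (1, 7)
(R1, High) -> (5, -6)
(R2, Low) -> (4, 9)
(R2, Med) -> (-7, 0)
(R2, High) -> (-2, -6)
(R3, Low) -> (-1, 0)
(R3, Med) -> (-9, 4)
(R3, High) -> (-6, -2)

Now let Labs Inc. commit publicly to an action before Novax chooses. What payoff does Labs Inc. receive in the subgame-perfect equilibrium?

Novax best-responds to each possible Labs Inc. move:
- R0 → Novax plays Low (best of 4, -3, -2); Labs Inc. gets -5.
- R1 → Novax plays Med (best of -1, 7, -6); Labs Inc. gets 1.
- R2 → Novax plays Low (best of 9, 0, -6); Labs Inc. gets 4.
- R3 → Novax plays Med (best of 0, 4, -2); Labs Inc. gets -9.
Maximizing over -5, 1, 4, -9, Labs Inc. chooses R2. Subgame-perfect outcome: (R2, Low) with payoffs (4, 9).

4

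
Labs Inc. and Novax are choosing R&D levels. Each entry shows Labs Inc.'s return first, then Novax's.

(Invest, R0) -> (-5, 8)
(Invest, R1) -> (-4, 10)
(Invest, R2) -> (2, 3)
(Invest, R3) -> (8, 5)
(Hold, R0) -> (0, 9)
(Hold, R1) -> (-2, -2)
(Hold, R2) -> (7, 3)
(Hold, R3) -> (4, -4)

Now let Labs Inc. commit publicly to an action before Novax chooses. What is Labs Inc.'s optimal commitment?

Hold

Backward induction with Labs Inc. moving first.
- Invest: BR = R1, leader payoff -4.
- Hold: BR = R0, leader payoff 0.
Maximizing over -4, 0, Labs Inc. chooses Hold. Subgame-perfect outcome: (Hold, R0) with payoffs (0, 9).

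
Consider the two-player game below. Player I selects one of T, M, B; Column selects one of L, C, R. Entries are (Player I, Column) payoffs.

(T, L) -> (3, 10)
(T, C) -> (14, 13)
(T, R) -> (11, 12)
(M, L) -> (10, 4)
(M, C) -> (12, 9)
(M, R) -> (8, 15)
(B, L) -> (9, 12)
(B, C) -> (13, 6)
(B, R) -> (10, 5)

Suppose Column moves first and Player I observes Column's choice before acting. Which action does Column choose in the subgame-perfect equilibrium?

C

Backward induction with Column moving first.
- L: BR = M, leader payoff 4.
- C: BR = T, leader payoff 13.
- R: BR = T, leader payoff 12.
Maximizing over 4, 13, 12, Column chooses C. Subgame-perfect outcome: (T, C) with payoffs (14, 13).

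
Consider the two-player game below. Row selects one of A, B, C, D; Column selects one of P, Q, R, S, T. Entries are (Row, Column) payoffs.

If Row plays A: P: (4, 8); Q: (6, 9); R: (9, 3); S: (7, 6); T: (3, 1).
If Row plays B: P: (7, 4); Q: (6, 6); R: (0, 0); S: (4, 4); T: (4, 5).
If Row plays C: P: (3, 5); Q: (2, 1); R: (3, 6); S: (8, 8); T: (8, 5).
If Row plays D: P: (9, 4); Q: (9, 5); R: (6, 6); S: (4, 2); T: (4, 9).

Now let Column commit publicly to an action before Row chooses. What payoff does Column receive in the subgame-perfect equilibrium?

8

Solve by backward induction (Column leads).
- P: Row compares 4, 7, 3, 9 and picks D; Column would get 4.
- Q: Row compares 6, 6, 2, 9 and picks D; Column would get 5.
- R: Row compares 9, 0, 3, 6 and picks A; Column would get 3.
- S: Row compares 7, 4, 8, 4 and picks C; Column would get 8.
- T: Row compares 3, 4, 8, 4 and picks C; Column would get 5.
Column's induced payoffs are 4, 5, 3, 8, 5, so Column commits to S. Subgame-perfect outcome: (C, S) with payoffs (8, 8).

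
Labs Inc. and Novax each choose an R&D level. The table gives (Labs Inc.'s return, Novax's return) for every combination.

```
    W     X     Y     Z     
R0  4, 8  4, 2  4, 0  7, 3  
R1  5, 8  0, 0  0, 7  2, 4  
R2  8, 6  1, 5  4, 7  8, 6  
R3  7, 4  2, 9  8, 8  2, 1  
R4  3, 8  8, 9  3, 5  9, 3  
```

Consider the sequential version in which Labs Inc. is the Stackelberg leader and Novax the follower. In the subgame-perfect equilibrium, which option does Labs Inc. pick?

Solve by backward induction (Labs Inc. leads).
- R0: Novax compares 8, 2, 0, 3 and picks W; Labs Inc. would get 4.
- R1: Novax compares 8, 0, 7, 4 and picks W; Labs Inc. would get 5.
- R2: Novax compares 6, 5, 7, 6 and picks Y; Labs Inc. would get 4.
- R3: Novax compares 4, 9, 8, 1 and picks X; Labs Inc. would get 2.
- R4: Novax compares 8, 9, 5, 3 and picks X; Labs Inc. would get 8.
Labs Inc.'s induced payoffs are 4, 5, 4, 2, 8, so Labs Inc. commits to R4. Subgame-perfect outcome: (R4, X) with payoffs (8, 9).

R4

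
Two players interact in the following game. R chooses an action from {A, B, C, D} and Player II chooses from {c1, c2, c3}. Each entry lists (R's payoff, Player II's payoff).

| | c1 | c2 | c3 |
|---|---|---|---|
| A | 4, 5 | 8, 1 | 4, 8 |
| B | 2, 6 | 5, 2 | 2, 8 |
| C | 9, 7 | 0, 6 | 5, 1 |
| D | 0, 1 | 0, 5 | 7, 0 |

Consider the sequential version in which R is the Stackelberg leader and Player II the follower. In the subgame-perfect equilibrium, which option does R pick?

Backward induction with R moving first.
- A → Player II plays c3 (best of 5, 1, 8); R gets 4.
- B → Player II plays c3 (best of 6, 2, 8); R gets 2.
- C → Player II plays c1 (best of 7, 6, 1); R gets 9.
- D → Player II plays c2 (best of 1, 5, 0); R gets 0.
Maximizing over 4, 2, 9, 0, R chooses C. Subgame-perfect outcome: (C, c1) with payoffs (9, 7).

C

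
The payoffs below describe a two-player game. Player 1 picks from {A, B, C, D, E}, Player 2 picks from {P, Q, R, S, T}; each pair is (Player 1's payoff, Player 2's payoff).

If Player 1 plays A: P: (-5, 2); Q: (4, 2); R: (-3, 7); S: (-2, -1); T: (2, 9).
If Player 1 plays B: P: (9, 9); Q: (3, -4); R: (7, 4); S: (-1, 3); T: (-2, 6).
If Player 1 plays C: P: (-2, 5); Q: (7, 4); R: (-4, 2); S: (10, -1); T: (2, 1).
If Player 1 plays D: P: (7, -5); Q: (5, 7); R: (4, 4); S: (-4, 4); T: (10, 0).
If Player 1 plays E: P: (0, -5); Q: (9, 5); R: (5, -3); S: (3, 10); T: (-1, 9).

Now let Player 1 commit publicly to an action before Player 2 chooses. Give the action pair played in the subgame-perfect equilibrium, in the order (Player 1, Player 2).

(B, P)

Work backward from Player 2's decision.
- A: BR = T, leader payoff 2.
- B: BR = P, leader payoff 9.
- C: BR = P, leader payoff -2.
- D: BR = Q, leader payoff 5.
- E: BR = S, leader payoff 3.
Maximizing over 2, 9, -2, 5, 3, Player 1 chooses B. Subgame-perfect outcome: (B, P) with payoffs (9, 9).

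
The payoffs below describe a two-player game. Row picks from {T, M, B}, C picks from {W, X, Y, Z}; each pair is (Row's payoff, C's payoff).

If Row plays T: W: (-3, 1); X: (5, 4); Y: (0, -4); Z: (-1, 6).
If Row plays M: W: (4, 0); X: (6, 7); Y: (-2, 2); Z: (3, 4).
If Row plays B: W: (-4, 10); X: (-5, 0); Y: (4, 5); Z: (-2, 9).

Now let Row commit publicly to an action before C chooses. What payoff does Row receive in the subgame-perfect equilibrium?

Backward induction with Row moving first.
- T → C plays Z (best of 1, 4, -4, 6); Row gets -1.
- M → C plays X (best of 0, 7, 2, 4); Row gets 6.
- B → C plays W (best of 10, 0, 5, 9); Row gets -4.
Row's induced payoffs are -1, 6, -4, so Row commits to M. Subgame-perfect outcome: (M, X) with payoffs (6, 7).

6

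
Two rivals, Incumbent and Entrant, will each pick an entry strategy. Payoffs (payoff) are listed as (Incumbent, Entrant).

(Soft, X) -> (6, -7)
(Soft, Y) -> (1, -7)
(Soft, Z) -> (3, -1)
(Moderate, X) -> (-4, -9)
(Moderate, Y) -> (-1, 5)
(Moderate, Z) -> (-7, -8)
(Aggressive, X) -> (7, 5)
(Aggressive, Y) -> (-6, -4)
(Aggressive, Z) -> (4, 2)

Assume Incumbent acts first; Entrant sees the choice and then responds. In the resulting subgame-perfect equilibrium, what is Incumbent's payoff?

Backward induction with Incumbent moving first.
- Soft: Entrant compares -7, -7, -1 and picks Z; Incumbent would get 3.
- Moderate: Entrant compares -9, 5, -8 and picks Y; Incumbent would get -1.
- Aggressive: Entrant compares 5, -4, 2 and picks X; Incumbent would get 7.
Maximizing over 3, -1, 7, Incumbent chooses Aggressive. Subgame-perfect outcome: (Aggressive, X) with payoffs (7, 5).

7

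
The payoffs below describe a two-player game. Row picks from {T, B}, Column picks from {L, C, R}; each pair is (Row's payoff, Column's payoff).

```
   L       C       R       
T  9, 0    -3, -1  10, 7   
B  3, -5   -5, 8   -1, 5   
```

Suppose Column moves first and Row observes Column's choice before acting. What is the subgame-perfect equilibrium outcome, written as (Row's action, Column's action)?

Row best-responds to each possible Column move:
- L: BR = T, leader payoff 0.
- C: BR = T, leader payoff -1.
- R: BR = T, leader payoff 7.
Column's induced payoffs are 0, -1, 7, so Column commits to R. Subgame-perfect outcome: (T, R) with payoffs (10, 7).

(T, R)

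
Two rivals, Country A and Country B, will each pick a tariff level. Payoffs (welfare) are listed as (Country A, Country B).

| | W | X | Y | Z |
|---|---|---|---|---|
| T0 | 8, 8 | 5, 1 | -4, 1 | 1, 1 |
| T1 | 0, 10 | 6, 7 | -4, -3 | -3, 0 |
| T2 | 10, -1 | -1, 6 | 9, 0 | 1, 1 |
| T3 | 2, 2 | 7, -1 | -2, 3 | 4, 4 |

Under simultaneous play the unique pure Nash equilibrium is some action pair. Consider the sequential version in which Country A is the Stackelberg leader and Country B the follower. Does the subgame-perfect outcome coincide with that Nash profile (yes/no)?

Work backward from Country B's decision.
- T0: BR = W, leader payoff 8.
- T1: BR = W, leader payoff 0.
- T2: BR = X, leader payoff -1.
- T3: BR = Z, leader payoff 4.
Among 8, 0, -1, 4, the best is 8 at T0. Subgame-perfect outcome: (T0, W) with payoffs (8, 8).
Under simultaneous play:
Country A's best replies: W→T2; X→T3; Y→T2; Z→T3.
Country B's best replies: T0→W; T1→W; T2→X; T3→Z.
The unique mutual best reply is (T3, Z), giving (4, 4).
Sequential outcome (T0, W) differs from the Nash profile (T3, Z).

no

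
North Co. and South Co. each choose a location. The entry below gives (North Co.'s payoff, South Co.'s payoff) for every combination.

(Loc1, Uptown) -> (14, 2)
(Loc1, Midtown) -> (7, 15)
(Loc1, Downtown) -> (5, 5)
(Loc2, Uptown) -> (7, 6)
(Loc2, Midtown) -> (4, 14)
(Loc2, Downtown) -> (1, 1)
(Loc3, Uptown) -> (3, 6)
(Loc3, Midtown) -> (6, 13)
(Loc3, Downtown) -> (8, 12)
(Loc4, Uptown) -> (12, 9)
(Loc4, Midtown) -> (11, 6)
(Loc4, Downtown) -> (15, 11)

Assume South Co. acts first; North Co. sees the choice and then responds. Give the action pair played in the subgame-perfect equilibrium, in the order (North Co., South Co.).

Backward induction with South Co. moving first.
- Uptown → North Co. plays Loc1 (best of 14, 7, 3, 12); South Co. gets 2.
- Midtown → North Co. plays Loc4 (best of 7, 4, 6, 11); South Co. gets 6.
- Downtown → North Co. plays Loc4 (best of 5, 1, 8, 15); South Co. gets 11.
Among 2, 6, 11, the best is 11 at Downtown. Subgame-perfect outcome: (Loc4, Downtown) with payoffs (15, 11).

(Loc4, Downtown)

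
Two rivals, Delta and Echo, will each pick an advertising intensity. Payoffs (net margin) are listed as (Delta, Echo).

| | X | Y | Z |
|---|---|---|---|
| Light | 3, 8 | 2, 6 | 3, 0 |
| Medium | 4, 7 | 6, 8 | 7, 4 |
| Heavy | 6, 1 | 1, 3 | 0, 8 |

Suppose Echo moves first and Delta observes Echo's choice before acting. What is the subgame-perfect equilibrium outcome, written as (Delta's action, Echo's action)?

(Medium, Y)

Work backward from Delta's decision.
- X → Delta plays Heavy (best of 3, 4, 6); Echo gets 1.
- Y → Delta plays Medium (best of 2, 6, 1); Echo gets 8.
- Z → Delta plays Medium (best of 3, 7, 0); Echo gets 4.
Echo's induced payoffs are 1, 8, 4, so Echo commits to Y. Subgame-perfect outcome: (Medium, Y) with payoffs (6, 8).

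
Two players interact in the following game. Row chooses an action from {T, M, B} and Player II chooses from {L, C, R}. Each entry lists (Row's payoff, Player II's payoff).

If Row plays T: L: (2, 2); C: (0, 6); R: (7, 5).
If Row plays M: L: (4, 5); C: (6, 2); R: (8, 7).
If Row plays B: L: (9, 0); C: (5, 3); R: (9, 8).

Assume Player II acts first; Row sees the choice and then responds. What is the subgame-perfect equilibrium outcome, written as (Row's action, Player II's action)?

(B, R)

Solve by backward induction (Player II leads).
- L: Row compares 2, 4, 9 and picks B; Player II would get 0.
- C: Row compares 0, 6, 5 and picks M; Player II would get 2.
- R: Row compares 7, 8, 9 and picks B; Player II would get 8.
Player II's induced payoffs are 0, 2, 8, so Player II commits to R. Subgame-perfect outcome: (B, R) with payoffs (9, 8).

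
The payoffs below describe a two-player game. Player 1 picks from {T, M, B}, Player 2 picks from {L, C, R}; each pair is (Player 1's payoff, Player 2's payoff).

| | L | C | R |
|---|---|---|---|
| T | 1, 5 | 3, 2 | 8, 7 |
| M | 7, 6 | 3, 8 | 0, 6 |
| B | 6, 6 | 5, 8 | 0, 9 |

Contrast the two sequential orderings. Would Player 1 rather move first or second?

first

If Player 1 leads: Player 2's best replies are T→R, M→C, B→R; Player 1's induced payoffs 8, 3, 0; outcome (T, R), payoffs (8, 7).
If Player 2 leads: Player 1's best replies are L→M, C→B, R→T; Player 2's induced payoffs 6, 8, 7; outcome (B, C), payoffs (5, 8).
Player 1 gets 8 moving first and 5 moving second, so Player 1 prefers to move first.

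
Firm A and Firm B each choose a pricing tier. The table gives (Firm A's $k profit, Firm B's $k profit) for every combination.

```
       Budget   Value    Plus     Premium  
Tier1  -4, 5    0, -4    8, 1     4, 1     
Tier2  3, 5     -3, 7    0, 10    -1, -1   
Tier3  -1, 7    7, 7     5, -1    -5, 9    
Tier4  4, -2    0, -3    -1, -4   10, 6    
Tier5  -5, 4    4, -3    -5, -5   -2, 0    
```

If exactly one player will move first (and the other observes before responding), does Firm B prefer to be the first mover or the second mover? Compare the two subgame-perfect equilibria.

first

If Firm A leads: Firm B's best replies are Tier1→Budget, Tier2→Plus, Tier3→Premium, Tier4→Premium, Tier5→Budget; Firm A's induced payoffs -4, 0, -5, 10, -5; outcome (Tier4, Premium), payoffs (10, 6).
If Firm B leads: Firm A's best replies are Budget→Tier4, Value→Tier3, Plus→Tier1, Premium→Tier4; Firm B's induced payoffs -2, 7, 1, 6; outcome (Tier3, Value), payoffs (7, 7).
Firm B gets 7 moving first and 6 moving second, so Firm B prefers to move first.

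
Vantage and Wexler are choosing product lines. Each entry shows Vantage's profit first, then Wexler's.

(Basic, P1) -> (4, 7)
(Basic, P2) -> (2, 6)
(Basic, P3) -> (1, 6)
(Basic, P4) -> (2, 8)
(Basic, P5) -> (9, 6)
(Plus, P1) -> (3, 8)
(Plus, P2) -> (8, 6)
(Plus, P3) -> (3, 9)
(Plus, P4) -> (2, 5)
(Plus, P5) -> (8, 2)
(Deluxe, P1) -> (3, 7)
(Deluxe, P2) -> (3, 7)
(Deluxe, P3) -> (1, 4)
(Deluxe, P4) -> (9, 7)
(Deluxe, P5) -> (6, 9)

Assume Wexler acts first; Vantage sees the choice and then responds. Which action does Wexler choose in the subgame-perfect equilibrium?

Vantage best-responds to each possible Wexler move:
- P1: Vantage compares 4, 3, 3 and picks Basic; Wexler would get 7.
- P2: Vantage compares 2, 8, 3 and picks Plus; Wexler would get 6.
- P3: Vantage compares 1, 3, 1 and picks Plus; Wexler would get 9.
- P4: Vantage compares 2, 2, 9 and picks Deluxe; Wexler would get 7.
- P5: Vantage compares 9, 8, 6 and picks Basic; Wexler would get 6.
Among 7, 6, 9, 7, 6, the best is 9 at P3. Subgame-perfect outcome: (Plus, P3) with payoffs (3, 9).

P3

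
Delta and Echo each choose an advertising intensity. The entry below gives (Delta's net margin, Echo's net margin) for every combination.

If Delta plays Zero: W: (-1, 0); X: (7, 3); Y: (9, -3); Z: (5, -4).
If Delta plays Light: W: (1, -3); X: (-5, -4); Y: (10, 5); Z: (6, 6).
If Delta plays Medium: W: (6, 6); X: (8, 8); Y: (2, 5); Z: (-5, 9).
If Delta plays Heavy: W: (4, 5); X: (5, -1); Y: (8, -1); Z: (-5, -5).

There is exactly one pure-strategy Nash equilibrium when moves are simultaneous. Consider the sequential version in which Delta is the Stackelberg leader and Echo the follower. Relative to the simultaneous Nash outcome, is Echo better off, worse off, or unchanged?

Echo best-responds to each possible Delta move:
- Zero: Echo compares 0, 3, -3, -4 and picks X; Delta would get 7.
- Light: Echo compares -3, -4, 5, 6 and picks Z; Delta would get 6.
- Medium: Echo compares 6, 8, 5, 9 and picks Z; Delta would get -5.
- Heavy: Echo compares 5, -1, -1, -5 and picks W; Delta would get 4.
Maximizing over 7, 6, -5, 4, Delta chooses Zero. Subgame-perfect outcome: (Zero, X) with payoffs (7, 3).
Under simultaneous play:
Delta's best replies: W→Medium; X→Medium; Y→Light; Z→Light.
Echo's best replies: Zero→X; Light→Z; Medium→Z; Heavy→W.
The unique mutual best reply is (Light, Z), giving (6, 6).
Echo earns 3 sequentially versus 6 at the Nash outcome: worse off.

worse off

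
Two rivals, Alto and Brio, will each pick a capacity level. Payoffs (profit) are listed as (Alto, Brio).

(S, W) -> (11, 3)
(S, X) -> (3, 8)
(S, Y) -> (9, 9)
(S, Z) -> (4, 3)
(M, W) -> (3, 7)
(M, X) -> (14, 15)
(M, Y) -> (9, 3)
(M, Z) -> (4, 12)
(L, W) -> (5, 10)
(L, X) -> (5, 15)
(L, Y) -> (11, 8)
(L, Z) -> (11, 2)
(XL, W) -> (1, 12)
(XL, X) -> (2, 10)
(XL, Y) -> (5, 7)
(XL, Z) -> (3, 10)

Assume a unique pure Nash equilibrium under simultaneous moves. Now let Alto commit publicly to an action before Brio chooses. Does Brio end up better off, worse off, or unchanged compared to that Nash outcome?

Backward induction with Alto moving first.
- S: Brio compares 3, 8, 9, 3 and picks Y; Alto would get 9.
- M: Brio compares 7, 15, 3, 12 and picks X; Alto would get 14.
- L: Brio compares 10, 15, 8, 2 and picks X; Alto would get 5.
- XL: Brio compares 12, 10, 7, 10 and picks W; Alto would get 1.
Maximizing over 9, 14, 5, 1, Alto chooses M. Subgame-perfect outcome: (M, X) with payoffs (14, 15).
For the simultaneous game, intersect best replies.
Alto's best replies: W→S; X→M; Y→L; Z→L.
Brio's best replies: S→Y; M→X; L→X; XL→W.
The unique mutual best reply is (M, X), giving (14, 15).
Brio earns 15 sequentially versus 15 at the Nash outcome: unchanged.

unchanged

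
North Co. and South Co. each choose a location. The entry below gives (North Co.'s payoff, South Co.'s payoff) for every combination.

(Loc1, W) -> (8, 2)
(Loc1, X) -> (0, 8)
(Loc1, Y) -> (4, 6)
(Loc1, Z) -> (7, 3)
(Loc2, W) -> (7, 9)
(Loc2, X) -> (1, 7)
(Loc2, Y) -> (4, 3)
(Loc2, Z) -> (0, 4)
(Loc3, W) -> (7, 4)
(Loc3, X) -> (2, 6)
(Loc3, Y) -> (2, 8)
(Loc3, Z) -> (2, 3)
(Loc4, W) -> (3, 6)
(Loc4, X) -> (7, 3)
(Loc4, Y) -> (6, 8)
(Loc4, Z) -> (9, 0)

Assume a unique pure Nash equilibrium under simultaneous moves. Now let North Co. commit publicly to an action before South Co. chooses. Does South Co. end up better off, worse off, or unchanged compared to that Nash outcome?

Solve by backward induction (North Co. leads).
- Loc1: South Co. compares 2, 8, 6, 3 and picks X; North Co. would get 0.
- Loc2: South Co. compares 9, 7, 3, 4 and picks W; North Co. would get 7.
- Loc3: South Co. compares 4, 6, 8, 3 and picks Y; North Co. would get 2.
- Loc4: South Co. compares 6, 3, 8, 0 and picks Y; North Co. would get 6.
Among 0, 7, 2, 6, the best is 7 at Loc2. Subgame-perfect outcome: (Loc2, W) with payoffs (7, 9).
Under simultaneous play:
North Co.'s best replies: W→Loc1; X→Loc4; Y→Loc4; Z→Loc4.
South Co.'s best replies: Loc1→X; Loc2→W; Loc3→Y; Loc4→Y.
The unique mutual best reply is (Loc4, Y), giving (6, 8).
South Co. earns 9 sequentially versus 8 at the Nash outcome: better off.

better off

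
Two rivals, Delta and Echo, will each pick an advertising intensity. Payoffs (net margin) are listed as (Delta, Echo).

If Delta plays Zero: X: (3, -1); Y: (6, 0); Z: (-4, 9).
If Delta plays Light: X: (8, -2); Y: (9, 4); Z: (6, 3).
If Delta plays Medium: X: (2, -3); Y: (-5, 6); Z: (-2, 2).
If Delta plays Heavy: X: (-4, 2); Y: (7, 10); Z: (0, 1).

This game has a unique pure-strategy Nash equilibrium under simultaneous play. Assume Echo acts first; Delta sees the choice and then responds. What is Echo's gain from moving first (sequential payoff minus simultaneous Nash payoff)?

0

Solve by backward induction (Echo leads).
- X → Delta plays Light (best of 3, 8, 2, -4); Echo gets -2.
- Y → Delta plays Light (best of 6, 9, -5, 7); Echo gets 4.
- Z → Delta plays Light (best of -4, 6, -2, 0); Echo gets 3.
Echo's induced payoffs are -2, 4, 3, so Echo commits to Y. Subgame-perfect outcome: (Light, Y) with payoffs (9, 4).
Under simultaneous play:
Delta's best replies: X→Light; Y→Light; Z→Light.
Echo's best replies: Zero→Z; Light→Y; Medium→Y; Heavy→Y.
The unique mutual best reply is (Light, Y), giving (9, 4).
Echo's commitment gain: 4 − 4 = 0.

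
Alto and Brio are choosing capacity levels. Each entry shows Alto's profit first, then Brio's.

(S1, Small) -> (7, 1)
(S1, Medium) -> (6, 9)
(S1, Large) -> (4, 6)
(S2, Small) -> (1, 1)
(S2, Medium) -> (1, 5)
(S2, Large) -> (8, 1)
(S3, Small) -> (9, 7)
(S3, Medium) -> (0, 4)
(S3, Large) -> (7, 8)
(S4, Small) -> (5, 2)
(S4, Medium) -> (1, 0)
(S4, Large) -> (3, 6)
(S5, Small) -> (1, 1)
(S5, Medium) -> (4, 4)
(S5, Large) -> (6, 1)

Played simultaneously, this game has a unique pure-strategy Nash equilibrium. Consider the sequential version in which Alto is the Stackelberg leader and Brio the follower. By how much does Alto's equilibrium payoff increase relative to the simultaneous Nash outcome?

1

Backward induction with Alto moving first.
- S1: BR = Medium, leader payoff 6.
- S2: BR = Medium, leader payoff 1.
- S3: BR = Large, leader payoff 7.
- S4: BR = Large, leader payoff 3.
- S5: BR = Medium, leader payoff 4.
Maximizing over 6, 1, 7, 3, 4, Alto chooses S3. Subgame-perfect outcome: (S3, Large) with payoffs (7, 8).
Now find the simultaneous Nash equilibrium.
Alto's best replies: Small→S3; Medium→S1; Large→S2.
Brio's best replies: S1→Medium; S2→Medium; S3→Large; S4→Large; S5→Medium.
The unique mutual best reply is (S1, Medium), giving (6, 9).
Alto's commitment gain: 7 − 6 = 1.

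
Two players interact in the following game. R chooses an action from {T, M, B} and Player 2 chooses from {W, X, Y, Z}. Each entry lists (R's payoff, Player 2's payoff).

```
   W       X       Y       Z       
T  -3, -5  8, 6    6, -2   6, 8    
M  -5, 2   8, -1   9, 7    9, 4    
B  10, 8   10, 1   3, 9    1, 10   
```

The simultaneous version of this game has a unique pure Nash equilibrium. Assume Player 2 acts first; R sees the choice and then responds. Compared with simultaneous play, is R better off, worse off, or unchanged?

Backward induction with Player 2 moving first.
- W → R plays B (best of -3, -5, 10); Player 2 gets 8.
- X → R plays B (best of 8, 8, 10); Player 2 gets 1.
- Y → R plays M (best of 6, 9, 3); Player 2 gets 7.
- Z → R plays M (best of 6, 9, 1); Player 2 gets 4.
Among 8, 1, 7, 4, the best is 8 at W. Subgame-perfect outcome: (B, W) with payoffs (10, 8).
Now find the simultaneous Nash equilibrium.
R's best replies: W→B; X→B; Y→M; Z→M.
Player 2's best replies: T→Z; M→Y; B→Z.
The unique mutual best reply is (M, Y), giving (9, 7).
R earns 10 sequentially versus 9 at the Nash outcome: better off.

better off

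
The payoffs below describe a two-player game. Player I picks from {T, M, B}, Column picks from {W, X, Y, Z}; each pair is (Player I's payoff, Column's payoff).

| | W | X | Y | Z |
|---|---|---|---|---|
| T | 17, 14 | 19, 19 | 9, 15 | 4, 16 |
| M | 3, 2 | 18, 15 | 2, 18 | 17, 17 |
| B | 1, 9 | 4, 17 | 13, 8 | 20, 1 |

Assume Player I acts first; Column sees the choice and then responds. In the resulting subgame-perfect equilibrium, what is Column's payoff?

19

Column best-responds to each possible Player I move:
- T → Column plays X (best of 14, 19, 15, 16); Player I gets 19.
- M → Column plays Y (best of 2, 15, 18, 17); Player I gets 2.
- B → Column plays X (best of 9, 17, 8, 1); Player I gets 4.
Among 19, 2, 4, the best is 19 at T. Subgame-perfect outcome: (T, X) with payoffs (19, 19).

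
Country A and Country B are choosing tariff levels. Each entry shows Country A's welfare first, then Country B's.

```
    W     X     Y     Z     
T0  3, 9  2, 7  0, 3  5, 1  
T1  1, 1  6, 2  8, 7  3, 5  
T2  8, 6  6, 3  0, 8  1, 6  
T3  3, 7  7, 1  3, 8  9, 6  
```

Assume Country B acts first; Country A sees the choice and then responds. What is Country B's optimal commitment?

Y

Solve by backward induction (Country B leads).
- W → Country A plays T2 (best of 3, 1, 8, 3); Country B gets 6.
- X → Country A plays T3 (best of 2, 6, 6, 7); Country B gets 1.
- Y → Country A plays T1 (best of 0, 8, 0, 3); Country B gets 7.
- Z → Country A plays T3 (best of 5, 3, 1, 9); Country B gets 6.
Among 6, 1, 7, 6, the best is 7 at Y. Subgame-perfect outcome: (T1, Y) with payoffs (8, 7).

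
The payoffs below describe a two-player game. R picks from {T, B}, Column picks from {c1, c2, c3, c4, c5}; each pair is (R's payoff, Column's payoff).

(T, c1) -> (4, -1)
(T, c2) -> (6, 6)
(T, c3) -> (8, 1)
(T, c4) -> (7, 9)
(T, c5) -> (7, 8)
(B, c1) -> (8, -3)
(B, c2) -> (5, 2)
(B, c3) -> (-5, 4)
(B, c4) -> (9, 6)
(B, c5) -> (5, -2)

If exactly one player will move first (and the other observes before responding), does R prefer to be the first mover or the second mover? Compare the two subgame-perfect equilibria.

If R leads: Column's best replies are T→c4, B→c4; R's induced payoffs 7, 9; outcome (B, c4), payoffs (9, 6).
If Column leads: R's best replies are c1→B, c2→T, c3→T, c4→B, c5→T; Column's induced payoffs -3, 6, 1, 6, 8; outcome (T, c5), payoffs (7, 8).
R gets 9 moving first and 7 moving second, so R prefers to move first.

first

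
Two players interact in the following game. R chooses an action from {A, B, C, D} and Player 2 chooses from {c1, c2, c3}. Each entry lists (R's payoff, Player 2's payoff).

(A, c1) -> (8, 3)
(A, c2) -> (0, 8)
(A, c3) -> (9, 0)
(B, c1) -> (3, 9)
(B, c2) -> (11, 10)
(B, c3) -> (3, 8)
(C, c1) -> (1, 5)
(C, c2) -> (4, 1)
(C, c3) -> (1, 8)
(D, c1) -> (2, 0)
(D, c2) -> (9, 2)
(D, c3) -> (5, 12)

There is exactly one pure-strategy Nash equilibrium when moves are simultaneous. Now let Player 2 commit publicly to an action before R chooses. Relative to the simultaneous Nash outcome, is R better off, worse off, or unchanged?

unchanged

Work backward from R's decision.
- c1 → R plays A (best of 8, 3, 1, 2); Player 2 gets 3.
- c2 → R plays B (best of 0, 11, 4, 9); Player 2 gets 10.
- c3 → R plays A (best of 9, 3, 1, 5); Player 2 gets 0.
Player 2's induced payoffs are 3, 10, 0, so Player 2 commits to c2. Subgame-perfect outcome: (B, c2) with payoffs (11, 10).
For the simultaneous game, intersect best replies.
R's best replies: c1→A; c2→B; c3→A.
Player 2's best replies: A→c2; B→c2; C→c3; D→c3.
The unique mutual best reply is (B, c2), giving (11, 10).
R earns 11 sequentially versus 11 at the Nash outcome: unchanged.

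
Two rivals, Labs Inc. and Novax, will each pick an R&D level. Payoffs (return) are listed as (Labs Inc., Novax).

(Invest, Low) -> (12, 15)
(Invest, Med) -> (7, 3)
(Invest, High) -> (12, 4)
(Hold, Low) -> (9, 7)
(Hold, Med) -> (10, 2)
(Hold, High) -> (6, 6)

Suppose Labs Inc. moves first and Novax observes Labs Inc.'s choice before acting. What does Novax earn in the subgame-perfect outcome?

Solve by backward induction (Labs Inc. leads).
- Invest: Novax compares 15, 3, 4 and picks Low; Labs Inc. would get 12.
- Hold: Novax compares 7, 2, 6 and picks Low; Labs Inc. would get 9.
Among 12, 9, the best is 12 at Invest. Subgame-perfect outcome: (Invest, Low) with payoffs (12, 15).

15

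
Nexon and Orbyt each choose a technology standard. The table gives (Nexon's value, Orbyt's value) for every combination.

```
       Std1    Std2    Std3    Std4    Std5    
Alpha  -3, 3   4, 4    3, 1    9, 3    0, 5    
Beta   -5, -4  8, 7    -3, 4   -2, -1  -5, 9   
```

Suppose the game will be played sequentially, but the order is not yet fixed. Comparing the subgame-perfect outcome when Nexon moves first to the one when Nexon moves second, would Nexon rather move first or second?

If Nexon leads: Orbyt's best replies are Alpha→Std5, Beta→Std5; Nexon's induced payoffs 0, -5; outcome (Alpha, Std5), payoffs (0, 5).
If Orbyt leads: Nexon's best replies are Std1→Alpha, Std2→Beta, Std3→Alpha, Std4→Alpha, Std5→Alpha; Orbyt's induced payoffs 3, 7, 1, 3, 5; outcome (Beta, Std2), payoffs (8, 7).
Nexon gets 0 moving first and 8 moving second, so Nexon prefers to move second.

second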